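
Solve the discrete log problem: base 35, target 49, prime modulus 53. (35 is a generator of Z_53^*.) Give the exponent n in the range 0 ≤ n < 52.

Baby-step giant-step with m = ceil(sqrt(52)) = 8.
Baby table (35^j mod 53 for j=0..7):
  0:1  1:35  2:6  3:51  4:36  5:41  6:4  7:34
Giant step factor: 35^(-8) ≡ 42 (mod 53).
Scan 49·42^i mod 53 for i = 0, 1, …:
  i=0: 49   i=1: 44   i=2: 46   i=3: 24
  i=4: 1
Match at i=4, j=0: n = 4·8 + 0 = 32.

32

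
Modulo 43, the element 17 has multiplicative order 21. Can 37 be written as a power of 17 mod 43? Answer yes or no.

⟨17⟩ has order 21; its elements mod 43 are {1, 4, 6, 9, 10, 11, 13, 14, 15, 16, 17, 21, 23, 24, 25, 31, 35, 36, 38, 40, 41}.
37 is not in this set.

no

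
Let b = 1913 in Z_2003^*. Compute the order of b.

286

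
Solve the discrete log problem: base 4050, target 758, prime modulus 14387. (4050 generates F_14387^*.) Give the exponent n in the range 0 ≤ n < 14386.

Baby-step giant-step with m = ceil(sqrt(14386)) = 120.
Baby table (4050^j mod 14387 for j=0..119):
  0:1  1:4050  2:1320  3:8423  4:1573  5:11596  6:4632  7:13339
  8:14152  9:12179  10:6314  11:6001  12:4407  13:8470  14:4892  15:1701
  16:12064  17:948  18:12458  19:14078  20:219  21:9343  22:1340  23:3101
  24:13586  25:7412  26:7318  27:680  28:6083  29:5606  30:1614  31:5002
  32:1204  33:13394  34:6710  35:12844  36:9195  37:6194  38:9159  39:4264
  40:4800  41:3163  42:5720  43:2930  44:11612  45:11884  46:5685  47:5050
  48:8573  49:4819  50:8178  51:2026  52:4710  53:12725  54:2016  55:7371
  56:13912  57:4108  58:6028  59:13048  60:949  61:2121  62:1011  63:8642
  64:10916  65:12936  66:7733  67:12538  68:7177  69:5110  70:6994  71:12084
  72:10013  73:10084  74:9894  75:2905  76:11071  77:7658  78:10915  79:8886
  80:6413  81:4115  82:5604  83:7901  84:2362  85:13132  86:10248  87:12292
  88:3580  89:11291  90:6664  91:13575  92:6023  93:7185  94:8736  95:3167
  96:7533  97:8210  98:2143  99:3789  100:8908  101:9191  102:4381  103:3879
  104:13733  105:12895  106:14327  107:1579  108:7122  109:12552  110:6329  111:9203
  112:9820  113:5332  114:14100  115:2997  116:9609  117:14002  118:8933  119:9732
Giant step factor: 4050^(-120) ≡ 6280 (mod 14387).
Scan 758·6280^i mod 14387 for i = 0, 1, …:
  i=0: 758   i=1: 12530   i=2: 5897   i=3: 1022
  i=4: 1558   i=5: 1080   i=6: 6123   i=7: 10376
  i=8: 2557   i=9: 2068     …   i=44: 9048
  i=45: 7177
Match at i=45, j=68: n = 45·120 + 68 = 5468.

5468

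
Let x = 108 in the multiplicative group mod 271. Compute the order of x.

270

The order of 108 must divide p − 1 = 270 = 2 · 3^3 · 5.
Divisors: 1, 2, 3, 5, 6, 9, 10, 15, 18, 27, 30, 45, 54, 90, 135, 270.
Check each in increasing order: 108^1 ≡ 108;  108^2 ≡ 11;  108^3 ≡ 104;  108^5 ≡ 60;  108^6 ≡ 247;  108^9 ≡ 214;  108^10 ≡ 77;  108^15 ≡ 13;  108^18 ≡ 268;  108^27 ≡ 171;  108^30 ≡ 169;  108^45 ≡ 29;  108^54 ≡ 244;  108^90 ≡ 28;  108^135 ≡ 270;  108^270 ≡ 1.
Smallest exponent giving 1 is 270.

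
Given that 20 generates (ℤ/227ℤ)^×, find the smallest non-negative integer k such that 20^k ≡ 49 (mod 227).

128

Baby-step giant-step with m = ceil(sqrt(226)) = 16.
Baby table (20^j mod 227 for j=0..15):
  0:1  1:20  2:173  3:55  4:192  5:208  6:74  7:118
  8:90  9:211  10:134  11:183  12:28  13:106  14:77  15:178
Giant step factor: 20^(-16) ≡ 186 (mod 227).
Scan 49·186^i mod 227 for i = 0, 1, …:
  i=0: 49   i=1: 34   i=2: 195   i=3: 177
  i=4: 7   i=5: 167   i=6: 190   i=7: 155
  i=8: 1
Match at i=8, j=0: k = 8·16 + 0 = 128.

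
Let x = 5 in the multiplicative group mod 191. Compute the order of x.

19

The order of 5 must divide p − 1 = 190 = 2 · 5 · 19.
Divisors: 1, 2, 5, 10, 19, 38, 95, 190.
Check each in increasing order: 5^1 ≡ 5;  5^2 ≡ 25;  5^5 ≡ 69;  5^10 ≡ 177;  5^19 ≡ 1.
Smallest exponent giving 1 is 19.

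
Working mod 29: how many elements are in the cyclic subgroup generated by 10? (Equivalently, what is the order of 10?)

The order of 10 must divide p − 1 = 28 = 2^2 · 7.
Divisors: 1, 2, 4, 7, 14, 28.
Check each in increasing order: 10^1 ≡ 10;  10^2 ≡ 13;  10^4 ≡ 24;  10^7 ≡ 17;  10^14 ≡ 28;  10^28 ≡ 1.
Smallest exponent giving 1 is 28.

28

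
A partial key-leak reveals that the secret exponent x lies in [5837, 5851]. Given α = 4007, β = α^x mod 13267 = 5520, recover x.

5846

Compute 4007^5837 mod 13267 = 6697, then multiply by 4007 repeatedly:
  4007^5837=6697  4007^5838=9005  4007^5839=10062  4007^5840=21  4007^5841=4545
  4007^5842=9491  4007^5843=7215  4007^5844=1712  4007^5845=945  4007^5846=5520
Found 5520 at exponent 5846.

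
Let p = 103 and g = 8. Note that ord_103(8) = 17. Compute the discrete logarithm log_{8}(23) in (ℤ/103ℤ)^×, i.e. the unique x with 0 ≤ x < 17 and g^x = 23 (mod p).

11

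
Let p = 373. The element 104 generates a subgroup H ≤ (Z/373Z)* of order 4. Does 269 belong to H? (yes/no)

yes

⟨104⟩ has order 4; its elements mod 373 are {1, 104, 269, 372}.
269 is in this set.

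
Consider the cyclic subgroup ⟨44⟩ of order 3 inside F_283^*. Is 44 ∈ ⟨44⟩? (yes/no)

yes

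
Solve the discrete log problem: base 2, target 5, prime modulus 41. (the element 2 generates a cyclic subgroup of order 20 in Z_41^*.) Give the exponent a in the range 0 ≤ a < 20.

7

Successive powers of 2 modulo 41:
  2^0=1  2^1=2  2^2=4  2^3=8  2^4=16  2^5=32
  2^6=23  2^7=5
So 2^7 ≡ 5 (mod 41), giving a = 7.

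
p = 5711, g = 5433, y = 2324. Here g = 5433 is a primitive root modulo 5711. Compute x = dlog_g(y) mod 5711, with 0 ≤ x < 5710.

Baby-step giant-step with m = ceil(sqrt(5710)) = 76.
Baby table (5433^j mod 5711 for j=0..75):
  0:1  1:5433  2:3041  3:5541  4:1572  5:2731  6:345  7:1177
  8:4032  9:4171  10:5506  11:5591  12:4805  13:584  14:3267  15:5534
  16:3518  17:4288  18:1535  19:1595  20:2048  21:1756  22:2978  23:211
  24:4163  25:2019  26:4107  27:454  28:5141  29:4263  30:2774  31:5524
  32:587  33:2433  34:3235  35:3008  36:3293  37:4017  38:2630  39:5579
  40:2430  41:4069  42:5307  43:3803  44:5012  45:148  46:4544  47:4610
  48:3395  49:4216  50:4418  51:5372  52:2866  53:2792  54:520  55:3926
  56:5084  57:2976  58:767  59:3792  60:2359  61:963  62:703  63:4451
  64:1909  65:421  66:2893  67:997  68:2673  69:5047  70:1840  71:2470
  72:4371  73:1305  74:2714  75:5071
Giant step factor: 5433^(-76) ≡ 2287 (mod 5711).
Scan 2324·2287^i mod 5711 for i = 0, 1, …:
  i=0: 2324   i=1: 3758   i=2: 5202   i=3: 961
  i=4: 4783   i=5: 2156   i=6: 2179   i=7: 3381
  i=8: 5364   i=9: 240     …   i=59: 5460
  i=60: 2774
Match at i=60, j=30: x = 60·76 + 30 = 4590.

4590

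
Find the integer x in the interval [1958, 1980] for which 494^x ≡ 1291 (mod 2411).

1960

Compute 494^1958 mod 2411 = 1123, then multiply by 494 repeatedly:
  494^1958=1123  494^1959=232  494^1960=1291
Found 1291 at exponent 1960.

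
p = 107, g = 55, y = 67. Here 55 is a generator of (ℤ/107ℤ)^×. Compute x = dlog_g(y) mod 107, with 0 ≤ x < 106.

Baby-step giant-step with m = ceil(sqrt(106)) = 11.
Baby table (55^j mod 107 for j=0..10):
  0:1  1:55  2:29  3:97  4:92  5:31  6:100  7:43
  8:11  9:70  10:105
Giant step factor: 55^(-11) ≡ 71 (mod 107).
Scan 67·71^i mod 107 for i = 0, 1, …:
  i=0: 67   i=1: 49   i=2: 55
Match at i=2, j=1: x = 2·11 + 1 = 23.

23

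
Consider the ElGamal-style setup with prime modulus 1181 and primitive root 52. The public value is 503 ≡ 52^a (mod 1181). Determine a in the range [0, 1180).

72

Baby-step giant-step with m = ceil(sqrt(1180)) = 35.
Baby table (52^j mod 1181 for j=0..34):
  0:1  1:52  2:342  3:69  4:45  5:1159  6:37  7:743
  8:844  9:191  10:484  11:367  12:188  13:328  14:522  15:1162
  16:193  17:588  18:1051  19:326  20:418  21:478  22:55  23:498
  24:1095  25:252  26:113  27:1152  28:854  29:711  30:361  31:1057
  32:638  33:108  34:892
Giant step factor: 52^(-35) ≡ 923 (mod 1181).
Scan 503·923^i mod 1181 for i = 0, 1, …:
  i=0: 503   i=1: 136   i=2: 342
Match at i=2, j=2: a = 2·35 + 2 = 72.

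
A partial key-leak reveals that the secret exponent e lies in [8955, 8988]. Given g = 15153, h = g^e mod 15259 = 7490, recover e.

8979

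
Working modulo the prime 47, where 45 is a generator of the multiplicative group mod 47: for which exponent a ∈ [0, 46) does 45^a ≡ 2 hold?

Successive powers of 45 modulo 47:
  45^0=1  45^1=45  45^2=4  45^3=39  45^4=16  45^5=15
  45^6=17  45^7=13  45^8=21  45^9=5  45^10=37  45^11=20
  45^12=7  45^13=33  45^14=28  45^15=38  45^16=18  45^17=11
  45^18=25  45^19=44  45^20=6  45^21=35  45^22=24  45^23=46
  45^24=2
So 45^24 ≡ 2 (mod 47), giving a = 24.

24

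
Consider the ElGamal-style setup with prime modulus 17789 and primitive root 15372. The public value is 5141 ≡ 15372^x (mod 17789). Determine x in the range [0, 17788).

14258

Baby-step giant-step with m = ceil(sqrt(17788)) = 134.
Baby table (15372^j mod 17789 for j=0..133):
  0:1  1:15372  2:7097  3:12936  4:6750  5:15552  6:16762  7:9588
  8:4871  9:3111  10:5460  11:2618  12:5178  13:8230  14:13981  15:7023
  16:13904  17:15242  18:1105  19:15354  20:15025  21:9713  22:5159  23:786
  24:3661  25:10285  26:10177  27:4378  28:2829  29:11072  30:11421  31:3971
  32:8153  33:4411  34:12013  35:14016  36:11373  37:13253  38:5488  39:6098
  40:8215  41:14658  42:7302  43:15543  44:2937  45:16871  46:12970  47:13517
  48:7804  49:11861  50:7831  51:17758  52:3771  53:11250  54:8131  55:4218
  56:15980  57:14048  58:5185  59:9100  60:10293  61:8630  62:7787  63:17372
  64:11705  65:11314  66:13544  67:13701  68:7801  69:1323  70:4329  71:14528
  72:1310  73:172  74:11212  75:11032  76:1367  77:4715  78:6594  79:1246
  80:12548  81:1729  82:1422  83:14092  84:5571  85:1166  86:10229  87:3217
  88:16093  89:7762  90:6641  91:12170  92:8116  93:4895  94:16259  95:15687
  96:10669  97:7077  98:7909  99:7122  100:5878  101:6285  102:961  103:7622
  104:7030  105:14774  106:11554  107:2712  108:9237  109:17155  110:2524  111:1119
  112:17094  113:7649  114:12927  115:10714  116:5046  117:7072  118:2205  119:7215
  120:12354  121:8113  122:12146  123:12757  124:12457  125:8208  126:13788  127:10990
  128:13936  129:9054  130:14741  131:2370  132:17557  133:9285
Giant step factor: 15372^(-134) ≡ 17432 (mod 17789).
Scan 5141·17432^i mod 17789 for i = 0, 1, …:
  i=0: 5141   i=1: 14719   i=2: 10861   i=3: 625
  i=4: 8132   i=5: 14272   i=6: 10339   i=7: 9089
  i=8: 10614   i=9: 17648     …   i=105: 10541
  i=106: 8131
Match at i=106, j=54: x = 106·134 + 54 = 14258.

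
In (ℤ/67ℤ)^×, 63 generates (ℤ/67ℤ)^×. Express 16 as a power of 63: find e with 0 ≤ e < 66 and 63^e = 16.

2

Baby-step giant-step with m = ceil(sqrt(66)) = 9.
Baby table (63^j mod 67 for j=0..8):
  0:1  1:63  2:16  3:3  4:55  5:48  6:9  7:31
  8:10
Giant step factor: 63^(-9) ≡ 5 (mod 67).
Scan 16·5^i mod 67 for i = 0, 1, …:
  i=0: 16
Match at i=0, j=2: e = 0·9 + 2 = 2.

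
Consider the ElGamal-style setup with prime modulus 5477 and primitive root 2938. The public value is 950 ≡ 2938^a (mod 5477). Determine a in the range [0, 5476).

Baby-step giant-step with m = ceil(sqrt(5476)) = 74.
Baby table (2938^j mod 5477 for j=0..73):
  0:1  1:2938  2:92  3:1923  4:2987  5:1652  6:954  7:4105
  8:136  9:5224  10:1558  11:4109  12:934  13:115  14:3773  15:5103
  16:2065  17:3931  18:3762  19:170  20:1053  21:4686  22:3767  23:3906
  24:1513  25:3347  26:2271  27:1212  28:806  29:1964  30:2951  31:5424
  32:3119  33:601  34:2144  35:522  36:76  37:4208  38:1515  39:3746
  40:2455  41:5058  42:1303  43:5268  44:4859  45:2680  46:3391  47:95
  48:5260  49:3263  50:1944  51:4438  52:3584  53:2998  54:1108  55:1966
  56:3350  57:131  58:1488  59:1098  60:5448  61:2430  62:2809  63:4480
  64:1009  65:1385  66:5196  67:1449  68:1533  69:1860  70:4111  71:1333
  72:299  73:2142
Giant step factor: 2938^(-74) ≡ 3117 (mod 5477).
Scan 950·3117^i mod 5477 for i = 0, 1, …:
  i=0: 950   i=1: 3570   i=2: 3903   i=3: 1234
  i=4: 1524   i=5: 1749   i=6: 2018   i=7: 2510
  i=8: 2514   i=9: 4028     …   i=45: 2963
  i=46: 1449
Match at i=46, j=67: a = 46·74 + 67 = 3471.

3471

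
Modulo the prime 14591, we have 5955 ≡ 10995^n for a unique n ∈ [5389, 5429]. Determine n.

Compute 10995^5389 mod 14591 = 728, then multiply by 10995 repeatedly:
  10995^5389=728  10995^5390=8492  10995^5391=1731  10995^5392=5681  10995^5393=13115
  10995^5394=11163  10995^5395=12284  10995^5396=8284  10995^5397=5558  10995^5398=3102
  10995^5399=7323  10995^5400=3247  10995^5401=11179  10995^5402=13112  10995^5403=7360
  10995^5404=1514  10995^5405=12690  10995^5406=7408  10995^5407=3998  10995^5408=9918
  10995^5409=9867  10995^5410=3580  10995^5411=10173  10995^5412=12120  10995^5413=14388
  10995^5414=438  10995^5415=780  10995^5416=11183  10995^5417=13319  10995^5418=7129
  10995^5419=503  10995^5420=496  10995^5421=11077  10995^5422=538  10995^5423=5955
Found 5955 at exponent 5423.

5423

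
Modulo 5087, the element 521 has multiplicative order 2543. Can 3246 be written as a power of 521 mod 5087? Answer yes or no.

no

3246 ∈ ⟨521⟩ iff 3246^2543 ≡ 1 (mod 5087), since |⟨521⟩| = 2543.
3246^2543 mod 5087 = 5086.
Since 5086 ≠ 1, 3246 does not lie in the subgroup.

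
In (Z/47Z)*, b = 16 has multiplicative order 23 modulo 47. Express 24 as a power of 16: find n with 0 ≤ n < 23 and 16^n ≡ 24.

17

Successive powers of 16 modulo 47:
  16^0=1  16^1=16  16^2=21  16^3=7  16^4=18  16^5=6
  16^6=2  16^7=32  16^8=42  16^9=14  16^10=36  16^11=12
  16^12=4  16^13=17  16^14=37  16^15=28  16^16=25  16^17=24
So 16^17 ≡ 24 (mod 47), giving n = 17.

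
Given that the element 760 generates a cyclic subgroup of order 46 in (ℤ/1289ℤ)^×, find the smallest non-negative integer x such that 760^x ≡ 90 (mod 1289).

30

Baby-step giant-step with m = ceil(sqrt(46)) = 7.
Baby table (760^j mod 1289 for j=0..6):
  0:1  1:760  2:128  3:605  4:916  5:100  6:1238
Giant step factor: 760^(-7) ≡ 845 (mod 1289).
Scan 90·845^i mod 1289 for i = 0, 1, …:
  i=0: 90   i=1: 1288   i=2: 444   i=3: 81
  i=4: 128
Match at i=4, j=2: x = 4·7 + 2 = 30.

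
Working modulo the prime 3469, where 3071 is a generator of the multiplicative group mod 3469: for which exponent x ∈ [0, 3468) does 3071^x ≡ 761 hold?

Baby-step giant-step with m = ceil(sqrt(3468)) = 59.
Baby table (3071^j mod 3469 for j=0..58):
  0:1  1:3071  2:2299  3:814  4:2114  5:1595  6:17  7:172
  8:924  9:3431  10:1248  11:2832  12:289  13:2924  14:1832  15:2823
  16:402  17:3047  18:1444  19:1142  20:3392  21:2894  22:3365  23:3233
  24:265  25:2069  26:2160  27:632  28:1701  29:2926  30:1036  31:483
  32:2030  33:337  34:1165  35:1176  36:267  37:1273  38:3289  39:2260
  40:2460  41:2647  42:1070  43:827  44:409  45:261  46:192  47:3371
  48:845  49:183  50:15  51:968  52:3264  53:1803  54:489  55:3111
  56:255  57:2580  58:3453
Giant step factor: 3071^(-59) ≡ 2124 (mod 3469).
Scan 761·2124^i mod 3469 for i = 0, 1, …:
  i=0: 761   i=1: 3279   i=2: 2313   i=3: 708
  i=4: 1715   i=5: 210   i=6: 2008   i=7: 1591
  i=8: 478   i=9: 2324     …   i=16: 2698
  i=17: 3233
Match at i=17, j=23: x = 17·59 + 23 = 1026.

1026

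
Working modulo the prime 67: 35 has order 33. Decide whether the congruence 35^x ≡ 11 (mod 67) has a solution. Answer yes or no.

no

11 ∈ ⟨35⟩ iff 11^33 ≡ 1 (mod 67), since |⟨35⟩| = 33.
11^33 mod 67 = 66.
Since 66 ≠ 1, 11 does not lie in the subgroup.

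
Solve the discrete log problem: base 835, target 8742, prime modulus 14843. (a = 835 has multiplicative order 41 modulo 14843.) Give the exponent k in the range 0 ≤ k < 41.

38

Baby-step giant-step with m = ceil(sqrt(41)) = 7.
Baby table (835^j mod 14843 for j=0..6):
  0:1  1:835  2:14447  3:10729  4:8386  5:11257  6:3976
Giant step factor: 835^(-7) ≡ 9612 (mod 14843).
Scan 8742·9612^i mod 14843 for i = 0, 1, …:
  i=0: 8742   i=1: 1881   i=2: 1398   i=3: 4661
  i=4: 5358   i=5: 10729
Match at i=5, j=3: k = 5·7 + 3 = 38.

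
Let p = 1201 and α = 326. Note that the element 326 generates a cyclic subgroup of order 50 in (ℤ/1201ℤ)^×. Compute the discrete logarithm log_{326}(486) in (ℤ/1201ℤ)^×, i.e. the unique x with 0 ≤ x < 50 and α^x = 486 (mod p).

22

Successive powers of 326 modulo 1201:
  326^0=1  326^1=326  326^2=588  326^3=729  326^4=1057  326^5=1096
  326^6=599  326^7=712  326^8=319  326^9=708  326^10=216  326^11=758
  326^12=903  326^13=133  326^14=122  326^15=139  326^16=877  326^17=64
  326^18=447  326^19=401  326^20=1018  326^21=392  326^22=486
So 326^22 ≡ 486 (mod 1201), giving x = 22.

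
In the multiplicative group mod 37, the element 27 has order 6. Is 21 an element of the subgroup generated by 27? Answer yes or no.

⟨27⟩ has order 6; its elements mod 37 are {1, 10, 11, 26, 27, 36}.
21 is not in this set.

no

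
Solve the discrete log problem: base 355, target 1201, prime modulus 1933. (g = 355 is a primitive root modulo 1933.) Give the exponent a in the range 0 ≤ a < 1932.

646

Baby-step giant-step with m = ceil(sqrt(1932)) = 44.
Baby table (355^j mod 1933 for j=0..43):
  0:1  1:355  2:380  3:1523  4:1358  5:773  6:1862  7:1857
  8:82  9:115  10:232  11:1174  12:1175  13:1530  14:1910  15:1500
  16:925  17:1698  18:1627  19:1551  20:1633  21:1748  22:47  23:1221
  24:463  25:60  26:37  27:1537  28:529  29:294  30:1921  31:1539
  32:1239  33:1054  34:1101  35:389  36:852  37:912  38:949  39:553
  40:1082  41:1376  42:1364  43:970
Giant step factor: 355^(-44) ≡ 1926 (mod 1933).
Scan 1201·1926^i mod 1933 for i = 0, 1, …:
  i=0: 1201   i=1: 1258   i=2: 859   i=3: 1719
  i=4: 1498   i=5: 1112   i=6: 1881   i=7: 364
  i=8: 1318   i=9: 439     …   i=13: 554
  i=14: 1921
Match at i=14, j=30: a = 14·44 + 30 = 646.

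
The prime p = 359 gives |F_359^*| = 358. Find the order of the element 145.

358

The order of 145 must divide p − 1 = 358 = 2 · 179.
Divisors: 1, 2, 179, 358.
Check each in increasing order: 145^1 ≡ 145;  145^2 ≡ 203;  145^179 ≡ 358;  145^358 ≡ 1.
Smallest exponent giving 1 is 358.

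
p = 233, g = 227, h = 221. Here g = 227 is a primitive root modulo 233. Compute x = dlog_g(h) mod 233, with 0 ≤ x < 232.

145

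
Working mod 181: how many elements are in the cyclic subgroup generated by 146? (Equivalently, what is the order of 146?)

20

The order of 146 must divide p − 1 = 180 = 2^2 · 3^2 · 5.
Divisors: 1, 2, 3, 4, 5, 6, 9, 10, 12, 15, 18, 20, 30, 36, 45, 60, 90, 180.
Check each in increasing order: 146^1 ≡ 146;  146^2 ≡ 139;  146^3 ≡ 22;  146^4 ≡ 135;  146^5 ≡ 162;  146^6 ≡ 122;  146^9 ≡ 150;  146^10 ≡ 180;  146^12 ≡ 42;  146^15 ≡ 19;  146^18 ≡ 56;  146^20 ≡ 1.
Smallest exponent giving 1 is 20.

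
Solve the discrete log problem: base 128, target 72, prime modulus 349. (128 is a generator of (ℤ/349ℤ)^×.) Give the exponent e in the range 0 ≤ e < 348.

Baby-step giant-step with m = ceil(sqrt(348)) = 19.
Baby table (128^j mod 349 for j=0..18):
  0:1  1:128  2:330  3:11  4:12  5:140  6:121  7:132
  8:144  9:284  10:56  11:188  12:332  13:267  14:323  15:162
  16:145  17:63  18:37
Giant step factor: 128^(-19) ≡ 114 (mod 349).
Scan 72·114^i mod 349 for i = 0, 1, …:
  i=0: 72   i=1: 181   i=2: 43   i=3: 16
  i=4: 79   i=5: 281   i=6: 275   i=7: 289
  i=8: 140
Match at i=8, j=5: e = 8·19 + 5 = 157.

157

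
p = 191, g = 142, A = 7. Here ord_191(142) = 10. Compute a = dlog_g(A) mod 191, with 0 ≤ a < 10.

Successive powers of 142 modulo 191:
  142^0=1  142^1=142  142^2=109  142^3=7
So 142^3 ≡ 7 (mod 191), giving a = 3.

3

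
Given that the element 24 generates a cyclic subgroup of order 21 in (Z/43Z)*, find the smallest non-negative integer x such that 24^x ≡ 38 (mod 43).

19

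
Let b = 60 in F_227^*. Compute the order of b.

The order of 60 must divide p − 1 = 226 = 2 · 113.
Divisors: 1, 2, 113, 226.
Check each in increasing order: 60^1 ≡ 60;  60^2 ≡ 195;  60^113 ≡ 226;  60^226 ≡ 1.
Smallest exponent giving 1 is 226.

226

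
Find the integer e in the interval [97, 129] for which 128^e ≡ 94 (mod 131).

108

Compute 128^97 mod 131 = 31, then multiply by 128 repeatedly:
  128^97=31  128^98=38  128^99=17  128^100=80  128^101=22
  128^102=65  128^103=67  128^104=61  128^105=79  128^106=25
  128^107=56  128^108=94
Found 94 at exponent 108.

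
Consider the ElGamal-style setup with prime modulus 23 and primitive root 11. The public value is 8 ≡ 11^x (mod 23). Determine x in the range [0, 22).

8

Successive powers of 11 modulo 23:
  11^0=1  11^1=11  11^2=6  11^3=20  11^4=13  11^5=5
  11^6=9  11^7=7  11^8=8
So 11^8 ≡ 8 (mod 23), giving x = 8.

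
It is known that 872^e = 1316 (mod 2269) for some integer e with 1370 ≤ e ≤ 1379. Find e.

1371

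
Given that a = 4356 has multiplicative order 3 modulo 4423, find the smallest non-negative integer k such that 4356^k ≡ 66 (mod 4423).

Successive powers of 4356 modulo 4423:
  4356^0=1  4356^1=4356  4356^2=66
So 4356^2 ≡ 66 (mod 4423), giving k = 2.

2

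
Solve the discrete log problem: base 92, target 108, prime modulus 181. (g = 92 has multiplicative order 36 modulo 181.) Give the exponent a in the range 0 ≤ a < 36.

26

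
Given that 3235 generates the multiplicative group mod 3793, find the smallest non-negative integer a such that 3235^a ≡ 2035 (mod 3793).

1500

Baby-step giant-step with m = ceil(sqrt(3792)) = 62.
Baby table (3235^j mod 3793 for j=0..61):
  0:1  1:3235  2:338  3:1046  4:454  5:799  6:1732  7:759
  8:1294  9:2411  10:1177  11:3216  12:3354  13:2210  14:3338  15:3552
  16:1723  17:1988  18:2045  19:583  20:884  21:3611  22:2938  23:2965
  24:3071  25:818  26:2509  27:3388  28:2203  29:3451  30:1186  31:1987
  32:2603  33:245  34:3631  35:3157  36:2139  37:1233  38:2312  39:3317
  40:98  41:2211  42:2780  43:97  44:2769  45:2442  46:2844  47:2315
  48:1643  49:1112  50:1556  51:349  52:2494  53:379  54:926  55:2933
  56:1962  57:1381  58:3174  59:239  60:3186  61:1129
Giant step factor: 3235^(-62) ≡ 1687 (mod 3793).
Scan 2035·1687^i mod 3793 for i = 0, 1, …:
  i=0: 2035   i=1: 380   i=2: 43   i=3: 474
  i=4: 3108   i=5: 1270   i=6: 3238   i=7: 586
  i=8: 2402   i=9: 1250     …   i=23: 3089
  i=24: 3354
Match at i=24, j=12: a = 24·62 + 12 = 1500.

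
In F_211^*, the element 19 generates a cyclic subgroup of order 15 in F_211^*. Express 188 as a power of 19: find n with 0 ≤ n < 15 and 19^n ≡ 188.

9

Successive powers of 19 modulo 211:
  19^0=1  19^1=19  19^2=150  19^3=107  19^4=134  19^5=14
  19^6=55  19^7=201  19^8=21  19^9=188
So 19^9 ≡ 188 (mod 211), giving n = 9.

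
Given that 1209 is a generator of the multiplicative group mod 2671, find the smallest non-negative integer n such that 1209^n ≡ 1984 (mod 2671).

Baby-step giant-step with m = ceil(sqrt(2670)) = 52.
Baby table (1209^j mod 2671 for j=0..51):
  0:1  1:1209  2:644  3:1335  4:731  5:2349  6:668  7:970
  8:161  9:2337  10:2186  11:1255  12:167  13:1578  14:708  15:1252
  16:1882  17:2317  18:2045  19:1730  20:177  21:313  22:1806  23:1247
  24:1179  25:1768  26:712  27:746  28:1787  29:2315  30:2298  31:442
  32:178  33:1522  34:2450  35:2582  36:1910  37:1446  38:1380  39:1716
  40:1948  41:1981  42:1813  43:1697  44:345  45:429  46:487  47:1163
  48:1121  49:1092  50:754  51:775
Giant step factor: 1209^(-52) ≡ 181 (mod 2671).
Scan 1984·181^i mod 2671 for i = 0, 1, …:
  i=0: 1984   i=1: 1190   i=2: 1710   i=3: 2345
  i=4: 2427   i=5: 1243   i=6: 619   i=7: 2528
  i=8: 827   i=9: 111     …   i=21: 1539
  i=22: 775
Match at i=22, j=51: n = 22·52 + 51 = 1195.

1195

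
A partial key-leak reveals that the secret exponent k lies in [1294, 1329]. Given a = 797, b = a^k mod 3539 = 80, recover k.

1328

Compute 797^1294 mod 3539 = 73, then multiply by 797 repeatedly:
  797^1294=73  797^1295=1557  797^1296=2279  797^1297=856  797^1298=2744
  797^1299=3405  797^1300=2911  797^1301=2022  797^1302=1289  797^1303=1023
  797^1304=1361  797^1305=1783  797^1306=1912  797^1307=2094  797^1308=2049
  797^1309=1574  797^1310=1672  797^1311=1920  797^1312=1392  797^1313=1717
  797^1314=2395  797^1315=1294  797^1316=1469  797^1317=2923  797^1318=969
  797^1319=791  797^1320=485  797^1321=794  797^1322=2876  797^1323=2439
  797^1324=972  797^1325=3182  797^1326=2130  797^1327=2429  797^1328=80
Found 80 at exponent 1328.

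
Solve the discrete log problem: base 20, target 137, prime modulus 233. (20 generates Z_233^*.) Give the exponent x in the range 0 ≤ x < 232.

193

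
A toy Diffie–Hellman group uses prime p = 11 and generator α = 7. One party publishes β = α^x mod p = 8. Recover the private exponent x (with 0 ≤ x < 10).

Successive powers of 7 modulo 11:
  7^0=1  7^1=7  7^2=5  7^3=2  7^4=3  7^5=10
  7^6=4  7^7=6  7^8=9  7^9=8
So 7^9 ≡ 8 (mod 11), giving x = 9.

9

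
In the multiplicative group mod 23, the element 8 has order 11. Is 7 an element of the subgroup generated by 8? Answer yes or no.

no

⟨8⟩ has order 11; its elements mod 23 are {1, 2, 3, 4, 6, 8, 9, 12, 13, 16, 18}.
7 is not in this set.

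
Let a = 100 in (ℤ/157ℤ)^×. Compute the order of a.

The order of 100 must divide p − 1 = 156 = 2^2 · 3 · 13.
Divisors: 1, 2, 3, 4, 6, 12, 13, 26, 39, 52, 78, 156.
Check each in increasing order: 100^1 ≡ 100;  100^2 ≡ 109;  100^3 ≡ 67;  100^4 ≡ 106;  100^6 ≡ 93;  100^12 ≡ 14;  100^13 ≡ 144;  100^26 ≡ 12;  100^39 ≡ 1.
Smallest exponent giving 1 is 39.

39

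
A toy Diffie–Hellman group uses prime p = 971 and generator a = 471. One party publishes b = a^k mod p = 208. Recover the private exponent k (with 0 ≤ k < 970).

Baby-step giant-step with m = ceil(sqrt(970)) = 32.
Baby table (471^j mod 971 for j=0..31):
  0:1  1:471  2:453  3:714  4:328  5:99  6:21  7:181
  8:774  9:429  10:91  11:137  12:441  13:888  14:718  15:270
  16:940  17:935  18:522  19:199  20:513  21:815  22:320  23:215
  24:281  25:295  26:92  27:608  28:894  29:631  30:75  31:369
Giant step factor: 471^(-32) ≡ 97 (mod 971).
Scan 208·97^i mod 971 for i = 0, 1, …:
  i=0: 208   i=1: 756   i=2: 507   i=3: 629
  i=4: 811   i=5: 16   i=6: 581   i=7: 39
  i=8: 870   i=9: 884     …   i=15: 770
  i=16: 894
Match at i=16, j=28: k = 16·32 + 28 = 540.

540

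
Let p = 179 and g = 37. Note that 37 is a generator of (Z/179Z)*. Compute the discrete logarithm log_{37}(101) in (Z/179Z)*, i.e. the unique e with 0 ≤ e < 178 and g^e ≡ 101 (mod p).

112

Baby-step giant-step with m = ceil(sqrt(178)) = 14.
Baby table (37^j mod 179 for j=0..13):
  0:1  1:37  2:116  3:175  4:31  5:73  6:16  7:55
  8:66  9:115  10:138  11:94  12:77  13:164
Giant step factor: 37^(-14) ≡ 169 (mod 179).
Scan 101·169^i mod 179 for i = 0, 1, …:
  i=0: 101   i=1: 64   i=2: 76   i=3: 135
  i=4: 82   i=5: 75   i=6: 145   i=7: 161
  i=8: 1
Match at i=8, j=0: e = 8·14 + 0 = 112.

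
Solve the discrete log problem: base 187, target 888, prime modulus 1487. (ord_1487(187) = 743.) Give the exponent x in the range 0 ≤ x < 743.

Baby-step giant-step with m = ceil(sqrt(743)) = 28.
Baby table (187^j mod 1487 for j=0..27):
  0:1  1:187  2:768  3:864  4:972  5:350  6:22  7:1140
  8:539  9:1164  10:566  11:265  12:484  13:1288  14:1449  15:329
  16:556  17:1369  18:239  19:83  20:651  21:1290  22:336  23:378
  24:797  25:339  26:939  27:127
Giant step factor: 187^(-28) ≡ 1072 (mod 1487).
Scan 888·1072^i mod 1487 for i = 0, 1, …:
  i=0: 888   i=1: 256   i=2: 824   i=3: 50
  i=4: 68   i=5: 33   i=6: 1175   i=7: 111
  i=8: 32   i=9: 103   i=10: 378
Match at i=10, j=23: x = 10·28 + 23 = 303.

303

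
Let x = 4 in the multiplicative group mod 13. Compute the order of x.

6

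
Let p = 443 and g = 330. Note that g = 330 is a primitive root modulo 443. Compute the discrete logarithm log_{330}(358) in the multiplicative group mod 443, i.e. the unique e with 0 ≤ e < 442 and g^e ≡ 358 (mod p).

154

Baby-step giant-step with m = ceil(sqrt(442)) = 22.
Baby table (330^j mod 443 for j=0..21):
  0:1  1:330  2:365  3:397  4:325  5:44  6:344  7:112
  8:191  9:124  10:164  11:74  12:55  13:430  14:140  15:128
  16:155  17:205  18:314  19:401  20:316  21:175
Giant step factor: 330^(-22) ≡ 36 (mod 443).
Scan 358·36^i mod 443 for i = 0, 1, …:
  i=0: 358   i=1: 41   i=2: 147   i=3: 419
  i=4: 22   i=5: 349   i=6: 160   i=7: 1
Match at i=7, j=0: e = 7·22 + 0 = 154.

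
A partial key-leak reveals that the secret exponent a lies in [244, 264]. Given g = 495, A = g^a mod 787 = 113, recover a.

Compute 495^244 mod 787 = 107, then multiply by 495 repeatedly:
  495^244=107  495^245=236  495^246=344  495^247=288  495^248=113
Found 113 at exponent 248.

248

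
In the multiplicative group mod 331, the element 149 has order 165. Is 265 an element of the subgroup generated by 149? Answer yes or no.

265 ∈ ⟨149⟩ iff 265^165 ≡ 1 (mod 331), since |⟨149⟩| = 165.
265^165 mod 331 = 1.
Since 1 = 1, 265 lies in the subgroup.

yes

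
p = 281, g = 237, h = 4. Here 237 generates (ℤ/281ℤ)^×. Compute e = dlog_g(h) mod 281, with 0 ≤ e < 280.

248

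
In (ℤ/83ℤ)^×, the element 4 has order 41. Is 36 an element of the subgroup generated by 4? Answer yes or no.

yes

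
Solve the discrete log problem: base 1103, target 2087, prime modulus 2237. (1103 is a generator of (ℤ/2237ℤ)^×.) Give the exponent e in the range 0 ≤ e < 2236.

304

Baby-step giant-step with m = ceil(sqrt(2236)) = 48.
Baby table (1103^j mod 2237 for j=0..47):
  0:1  1:1103  2:1918  3:1589  4:1096  5:908  6:1585  7:1158
  8:2184  9:1940  10:1248  11:789  12:74  13:1090  14:1001  15:1262
  16:572  17:82  18:966  19:686  20:552  21:392  22:635  23:224
  24:1002  25:128  26:253  27:1671  28:2062  29:1594  30:2137  31:1550
  32:582  33:2164  34:13  35:917  36:327  37:524  38:826  39:619
  40:472  41:1632  42:1548  43:613  44:565  45:1309  46:962  47:748
Giant step factor: 1103^(-48) ≡ 268 (mod 2237).
Scan 2087·268^i mod 2237 for i = 0, 1, …:
  i=0: 2087   i=1: 66   i=2: 2029   i=3: 181
  i=4: 1531   i=5: 937   i=6: 572
Match at i=6, j=16: e = 6·48 + 16 = 304.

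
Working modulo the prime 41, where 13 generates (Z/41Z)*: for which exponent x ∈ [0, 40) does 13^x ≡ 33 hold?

38

Successive powers of 13 modulo 41:
  13^0=1  13^1=13  13^2=5  13^3=24  13^4=25  13^5=38
  13^6=2  13^7=26  13^8=10  13^9=7  13^10=9  13^11=35
  13^12=4  13^13=11  13^14=20  13^15=14  13^16=18  13^17=29
  13^18=8  13^19=22  13^20=40  13^21=28  13^22=36  13^23=17
  13^24=16  13^25=3  13^26=39  13^27=15  13^28=31  13^29=34
  13^30=32  13^31=6  13^32=37  13^33=30  13^34=21  13^35=27
  13^36=23  13^37=12  13^38=33
So 13^38 ≡ 33 (mod 41), giving x = 38.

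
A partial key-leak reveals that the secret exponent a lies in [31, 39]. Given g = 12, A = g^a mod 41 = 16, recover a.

Compute 12^31 mod 41 = 15, then multiply by 12 repeatedly:
  12^31=15  12^32=16
Found 16 at exponent 32.

32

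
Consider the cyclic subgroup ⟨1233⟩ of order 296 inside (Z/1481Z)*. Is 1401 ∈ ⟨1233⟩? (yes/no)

1401 ∈ ⟨1233⟩ iff 1401^296 ≡ 1 (mod 1481), since |⟨1233⟩| = 296.
1401^296 mod 1481 = 1.
Since 1 = 1, 1401 lies in the subgroup.

yes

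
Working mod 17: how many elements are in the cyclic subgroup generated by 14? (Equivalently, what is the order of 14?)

16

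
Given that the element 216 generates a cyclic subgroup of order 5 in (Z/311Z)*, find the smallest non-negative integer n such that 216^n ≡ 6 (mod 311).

2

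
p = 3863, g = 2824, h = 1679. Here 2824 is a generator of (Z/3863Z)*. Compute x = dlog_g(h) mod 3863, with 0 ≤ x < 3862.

Baby-step giant-step with m = ceil(sqrt(3862)) = 63.
Baby table (2824^j mod 3863 for j=0..62):
  0:1  1:2824  2:1744  3:3594  4:1355  5:2150  6:2827  7:2490
  8:1100  9:548  10:2352  11:1551  12:3245  13:844  14:3848  15:133
  16:881  17:172  18:2853  19:2517  20:88  21:1280  22:2815  23:3369
  24:3350  25:3776  26:1544  27:2792  28:225  29:1868  30:2237  31:1283
  32:3561  33:875  34:2543  35:115  36:268  37:3547  38:3832  39:1305
  40:18  41:613  42:488  43:2884  44:1212  45:70  46:667  47:2327
  48:485  49:2138  50:3706  51:877  52:465  53:3603  54:3593  55:2394
  56:406  57:3096  58:1135  59:2813  60:1584  61:3725  62:451
Giant step factor: 2824^(-63) ≡ 3482 (mod 3863).
Scan 1679·3482^i mod 3863 for i = 0, 1, …:
  i=0: 1679   i=1: 1559   i=2: 923   i=3: 3733
  i=4: 3174   i=5: 3688   i=6: 1004   i=7: 3776
Match at i=7, j=25: x = 7·63 + 25 = 466.

466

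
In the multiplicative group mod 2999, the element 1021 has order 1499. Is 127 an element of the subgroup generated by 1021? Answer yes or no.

127 ∈ ⟨1021⟩ iff 127^1499 ≡ 1 (mod 2999), since |⟨1021⟩| = 1499.
127^1499 mod 2999 = 1.
Since 1 = 1, 127 lies in the subgroup.

yes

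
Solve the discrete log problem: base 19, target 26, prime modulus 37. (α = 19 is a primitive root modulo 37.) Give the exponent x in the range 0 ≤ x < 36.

24

Successive powers of 19 modulo 37:
  19^0=1  19^1=19  19^2=28  19^3=14  19^4=7  19^5=22
  19^6=11  19^7=24  19^8=12  19^9=6  19^10=3  19^11=20
  19^12=10  19^13=5  19^14=21  19^15=29  19^16=33  19^17=35
  19^18=36  19^19=18  19^20=9  19^21=23  19^22=30  19^23=15
  19^24=26
So 19^24 ≡ 26 (mod 37), giving x = 24.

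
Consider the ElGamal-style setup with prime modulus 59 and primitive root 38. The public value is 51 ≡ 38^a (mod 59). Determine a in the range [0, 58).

38

Baby-step giant-step with m = ceil(sqrt(58)) = 8.
Baby table (38^j mod 59 for j=0..7):
  0:1  1:38  2:28  3:2  4:17  5:56  6:4  7:34
Giant step factor: 38^(-8) ≡ 49 (mod 59).
Scan 51·49^i mod 59 for i = 0, 1, …:
  i=0: 51   i=1: 21   i=2: 26   i=3: 35
  i=4: 4
Match at i=4, j=6: a = 4·8 + 6 = 38.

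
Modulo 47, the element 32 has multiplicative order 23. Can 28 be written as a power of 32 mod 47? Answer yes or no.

yes

⟨32⟩ has order 23; its elements mod 47 are {1, 2, 3, 4, 6, 7, 8, 9, 12, 14, 16, 17, 18, 21, 24, 25, 27, 28, 32, 34, 36, 37, 42}.
28 is in this set.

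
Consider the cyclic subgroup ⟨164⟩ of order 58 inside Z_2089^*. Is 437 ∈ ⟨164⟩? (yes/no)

no

437 ∈ ⟨164⟩ iff 437^58 ≡ 1 (mod 2089), since |⟨164⟩| = 58.
437^58 mod 2089 = 826.
Since 826 ≠ 1, 437 does not lie in the subgroup.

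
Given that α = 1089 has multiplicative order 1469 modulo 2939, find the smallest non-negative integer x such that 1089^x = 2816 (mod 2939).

1461

Baby-step giant-step with m = ceil(sqrt(1469)) = 39.
Baby table (1089^j mod 2939 for j=0..38):
  0:1  1:1089  2:1504  3:833  4:1925  5:818  6:285  7:1770
  8:2485  9:2285  10:1971  11:949  12:1872  13:1881  14:2865  15:1706
  16:386  17:77  18:1561  19:1187  20:2422  21:1275  22:1267  23:1372
  24:1096  25:310  26:2544  27:1878  28:2537  29:133  30:826  31:180
  32:2046  33:332  34:51  35:2637  36:290  37:1337  38:1188
Giant step factor: 1089^(-39) ≡ 930 (mod 2939).
Scan 2816·930^i mod 2939 for i = 0, 1, …:
  i=0: 2816   i=1: 231   i=2: 283   i=3: 1619
  i=4: 902   i=5: 1245   i=6: 2823   i=7: 863
  i=8: 243   i=9: 2626     …   i=36: 2375
  i=37: 1561
Match at i=37, j=18: x = 37·39 + 18 = 1461.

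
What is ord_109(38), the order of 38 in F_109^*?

9

The order of 38 must divide p − 1 = 108 = 2^2 · 3^3.
Divisors: 1, 2, 3, 4, 6, 9, 12, 18, 27, 36, 54, 108.
Check each in increasing order: 38^1 ≡ 38;  38^2 ≡ 27;  38^3 ≡ 45;  38^4 ≡ 75;  38^6 ≡ 63;  38^9 ≡ 1.
Smallest exponent giving 1 is 9.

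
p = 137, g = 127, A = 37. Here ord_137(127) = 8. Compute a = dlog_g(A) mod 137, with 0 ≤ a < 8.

6

Successive powers of 127 modulo 137:
  127^0=1  127^1=127  127^2=100  127^3=96  127^4=136  127^5=10
  127^6=37
So 127^6 ≡ 37 (mod 137), giving a = 6.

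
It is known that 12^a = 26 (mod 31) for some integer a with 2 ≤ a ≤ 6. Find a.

5

Compute 12^2 mod 31 = 20, then multiply by 12 repeatedly:
  12^2=20  12^3=23  12^4=28  12^5=26
Found 26 at exponent 5.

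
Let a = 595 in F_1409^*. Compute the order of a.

176

The order of 595 must divide p − 1 = 1408 = 2^7 · 11.
Divisors: 1, 2, 4, 8, 11, 16, 22, 32, 44, 64, 88, 128, 176, 352, 704, 1408.
Check each in increasing order: 595^1 ≡ 595;  595^2 ≡ 366;  595^4 ≡ 101;  595^8 ≡ 338;  595^11 ≡ 100;  595^16 ≡ 115;  595^22 ≡ 137;  595^32 ≡ 544;  595^44 ≡ 452;  595^64 ≡ 46;  595^88 ≡ 1408;  595^128 ≡ 707;  595^176 ≡ 1.
Smallest exponent giving 1 is 176.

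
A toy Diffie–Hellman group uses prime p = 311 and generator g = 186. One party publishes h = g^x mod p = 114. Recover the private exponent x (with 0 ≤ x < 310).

Baby-step giant-step with m = ceil(sqrt(310)) = 18.
Baby table (186^j mod 311 for j=0..17):
  0:1  1:186  2:75  3:266  4:27  5:46  6:159  7:29
  8:107  9:309  10:250  11:161  12:90  13:257  14:219  15:304
  16:253  17:97
Giant step factor: 186^(-18) ≡ 78 (mod 311).
Scan 114·78^i mod 311 for i = 0, 1, …:
  i=0: 114   i=1: 184   i=2: 46
Match at i=2, j=5: x = 2·18 + 5 = 41.

41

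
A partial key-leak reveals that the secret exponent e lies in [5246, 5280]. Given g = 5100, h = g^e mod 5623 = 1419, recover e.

Compute 5100^5246 mod 5623 = 2188, then multiply by 5100 repeatedly:
  5100^5246=2188  5100^5247=2768  5100^5248=3070  5100^5249=2568  5100^5250=833
  5100^5251=2935  5100^5252=74  5100^5253=659  5100^5254=3969  5100^5255=4723
  5100^5256=3991  5100^5257=4463  5100^5258=5019  5100^5259=1004  5100^5260=3470
  5100^5261=1419
Found 1419 at exponent 5261.

5261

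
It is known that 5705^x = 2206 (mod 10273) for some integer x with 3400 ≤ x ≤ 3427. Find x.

Compute 5705^3400 mod 10273 = 4856, then multiply by 5705 repeatedly:
  5705^3400=4856  5705^3401=7472  5705^3402=5083  5705^3403=8109  5705^3404=2526
  5705^3405=8084  5705^3406=3723  5705^3407=5424  5705^3408=1644  5705^3409=10044
  5705^3410=8499  5705^3411=8508  5705^3412=8488  5705^3413=7391  5705^3414=5263
  5705^3415=7709  5705^3416=1132  5705^3417=6616  5705^3418=1278  5705^3419=7433
  5705^3420=8594  5705^3421=6014  5705^3422=8323  5705^3423=909  5705^3424=8253
  5705^3425=2206
Found 2206 at exponent 3425.

3425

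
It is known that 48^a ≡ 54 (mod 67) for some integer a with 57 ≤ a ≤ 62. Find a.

Compute 48^57 mod 67 = 43, then multiply by 48 repeatedly:
  48^57=43  48^58=54
Found 54 at exponent 58.

58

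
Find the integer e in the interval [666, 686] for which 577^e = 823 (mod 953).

683

Compute 577^666 mod 953 = 68, then multiply by 577 repeatedly:
  577^666=68  577^667=163  577^668=657  577^669=748  577^670=840
  577^671=556  577^672=604  577^673=663  577^674=398  577^675=926
  577^676=622  577^677=566  577^678=656  577^679=171  577^680=508
  577^681=545  577^682=928  577^683=823
Found 823 at exponent 683.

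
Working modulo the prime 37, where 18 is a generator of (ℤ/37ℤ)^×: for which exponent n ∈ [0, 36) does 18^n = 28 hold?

Successive powers of 18 modulo 37:
  18^0=1  18^1=18  18^2=28
So 18^2 ≡ 28 (mod 37), giving n = 2.

2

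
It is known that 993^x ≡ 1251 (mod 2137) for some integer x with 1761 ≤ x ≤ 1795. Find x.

Compute 993^1761 mod 2137 = 62, then multiply by 993 repeatedly:
  993^1761=62  993^1762=1730  993^1763=1879  993^1764=246  993^1765=660
  993^1766=1458  993^1767=1045  993^1768=1240  993^1769=408  993^1770=1251
Found 1251 at exponent 1770.

1770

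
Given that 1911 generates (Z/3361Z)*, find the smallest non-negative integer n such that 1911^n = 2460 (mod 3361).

Baby-step giant-step with m = ceil(sqrt(3360)) = 58.
Baby table (1911^j mod 3361 for j=0..57):
  0:1  1:1911  2:1875  3:299  4:19  5:2699  6:2015  7:2320
  8:361  9:866  10:1314  11:387  12:137  13:3010  14:1439  15:631
  16:2603  17:53  18:453  19:1906  20:2403  21:1007  22:1885  23:2604
  24:1964  25:2328  26:2205  27:2422  28:345  29:539  30:1563  31:2325
  32:3194  33:158  34:2809  35:482  36:188  37:3002  38:2956  39:2436
  40:211  41:3262  42:2388  43:2591  44:648  45:1480  46:1679  47:2175
  48:2229  49:1232  50:1652  51:993  52:2019  53:3242  54:1139  55:2062
  56:1390  57:1100
Giant step factor: 1911^(-58) ≡ 875 (mod 3361).
Scan 2460·875^i mod 3361 for i = 0, 1, …:
  i=0: 2460   i=1: 1460   i=2: 320   i=3: 1037
  i=4: 3266   i=5: 900   i=6: 1026   i=7: 363
  i=8: 1691   i=9: 785     …   i=18: 1364
  i=19: 345
Match at i=19, j=28: n = 19·58 + 28 = 1130.

1130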